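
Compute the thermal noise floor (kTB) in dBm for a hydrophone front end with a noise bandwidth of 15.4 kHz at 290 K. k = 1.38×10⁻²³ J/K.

P_n = kTB = 1.38×10⁻²³ × 290 × 1.54×10⁴ = 6.16×10⁻¹⁷ W
In dBm: 10 log₁₀(6.16×10⁻¹⁷ / 10⁻³) = −132.1 dBm

−132.1 dBm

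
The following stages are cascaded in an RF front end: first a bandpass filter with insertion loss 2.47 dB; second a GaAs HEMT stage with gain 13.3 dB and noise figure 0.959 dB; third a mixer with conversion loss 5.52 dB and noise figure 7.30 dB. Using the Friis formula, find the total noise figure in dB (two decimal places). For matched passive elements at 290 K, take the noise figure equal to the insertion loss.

Convert to linear (a loss of L dB is a gain of −L dB): F_i = 10^(NF_i/10), G_i = 10^(G_i,dB/10)
  Stage 1: F_1 = 10^(2.47/10) = 1.766, G_1 = 10^(−2.47/10) = 0.5662
  Stage 2: F_2 = 10^(0.959/10) = 1.247, G_2 = 10^(13.3/10) = 21.38
  Stage 3: F_3 = 10^(7.30/10) = 5.370, G_3 = 10^(−5.52/10) = 0.2805
Friis cascade:
  F = 1.766 + (1.247 − 1)/0.5662 + (5.370 − 1)/12.11 = 2.563
NF = 10 log₁₀(2.563) = 4.09 dB

4.09 dB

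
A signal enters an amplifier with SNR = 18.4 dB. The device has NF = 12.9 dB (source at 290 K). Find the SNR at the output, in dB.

By definition F = SNR_in/SNR_out, so in dB: SNR_out = SNR_in − NF
SNR_out = 18.4 − 12.9 = 5.5 dB

5.5 dB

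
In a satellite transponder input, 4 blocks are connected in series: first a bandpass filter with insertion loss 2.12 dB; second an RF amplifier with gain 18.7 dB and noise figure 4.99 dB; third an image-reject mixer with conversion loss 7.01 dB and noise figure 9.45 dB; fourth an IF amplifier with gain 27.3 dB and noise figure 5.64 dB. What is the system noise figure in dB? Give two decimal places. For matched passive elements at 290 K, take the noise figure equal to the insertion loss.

Convert to linear (a loss of L dB is a gain of −L dB): F_i = 10^(NF_i/10), G_i = 10^(G_i,dB/10)
  Stage 1: F_1 = 10^(2.12/10) = 1.629, G_1 = 10^(−2.12/10) = 0.6138
  Stage 2: F_2 = 10^(4.99/10) = 3.155, G_2 = 10^(18.7/10) = 74.13
  Stage 3: F_3 = 10^(9.45/10) = 8.810, G_3 = 10^(−7.01/10) = 0.1991
  Stage 4: F_4 = 10^(5.64/10) = 3.664, G_4 = 10^(27.3/10) = 537.0
Friis cascade:
  F = 1.629 + (3.155 − 1)/0.6138 + (8.810 − 1)/45.50 + (3.664 − 1)/9.057 = 5.606
NF = 10 log₁₀(5.606) = 7.49 dB

7.49 dB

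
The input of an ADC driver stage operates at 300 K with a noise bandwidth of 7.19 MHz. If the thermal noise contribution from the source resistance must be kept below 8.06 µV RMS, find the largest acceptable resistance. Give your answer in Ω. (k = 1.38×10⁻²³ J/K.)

546 Ω

Johnson–Nyquist: V_n = √(4kTRB) ⇒ R = V_n² / (4kTB)
4kTB = 4 × 1.38×10⁻²³ × 300 × 7.19×10⁶ = 1.19×10⁻¹³
R = (8.06×10⁻⁶)² / 1.19×10⁻¹³ = 5.46×10² Ω = 546 Ω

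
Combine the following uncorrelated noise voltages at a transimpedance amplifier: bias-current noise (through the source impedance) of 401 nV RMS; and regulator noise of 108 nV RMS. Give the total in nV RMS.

Uncorrelated sources add in power (mean-square): V_tot = √(ΣV_i²)
V_tot = √[(4.01×10⁻⁷)² + (1.08×10⁻⁷)²] = 4.15×10⁻⁷ V = 415 nV

415 nV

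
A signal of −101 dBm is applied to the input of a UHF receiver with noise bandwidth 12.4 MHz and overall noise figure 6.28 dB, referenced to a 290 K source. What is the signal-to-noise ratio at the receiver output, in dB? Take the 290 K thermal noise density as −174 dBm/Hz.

Noise floor: N = −174 + 10 log₁₀(B) + NF
10 log₁₀(1.24×10⁷) = 70.93 dB
N = −174 + 70.93 + 6.28 = −96.79 dBm
SNR = P_sig − N = −101 − (−96.79) = −4.21 dB → −4.2 dB

−4.2 dB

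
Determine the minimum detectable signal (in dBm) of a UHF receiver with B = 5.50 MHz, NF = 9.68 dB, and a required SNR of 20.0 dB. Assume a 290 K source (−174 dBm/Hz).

−76.9 dBm

Sensitivity = −174 + 10 log₁₀(B) + NF + SNR_min
= −174 + 67.4 + 9.68 + 20.0
= −76.92 dBm → −76.9 dBm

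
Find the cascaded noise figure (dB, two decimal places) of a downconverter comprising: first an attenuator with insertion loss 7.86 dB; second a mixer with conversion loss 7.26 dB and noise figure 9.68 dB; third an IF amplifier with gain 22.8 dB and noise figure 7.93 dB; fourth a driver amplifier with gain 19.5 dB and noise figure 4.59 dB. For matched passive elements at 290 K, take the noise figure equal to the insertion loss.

Convert to linear (a loss of L dB is a gain of −L dB): F_i = 10^(NF_i/10), G_i = 10^(G_i,dB/10)
  Stage 1: F_1 = 10^(7.86/10) = 6.109, G_1 = 10^(−7.86/10) = 0.1637
  Stage 2: F_2 = 10^(9.68/10) = 9.290, G_2 = 10^(−7.26/10) = 0.1879
  Stage 3: F_3 = 10^(7.93/10) = 6.209, G_3 = 10^(22.8/10) = 190.5
  Stage 4: F_4 = 10^(4.59/10) = 2.877, G_4 = 10^(19.5/10) = 89.13
Friis cascade:
  F = 6.109 + (9.290 − 1)/0.1637 + (6.209 − 1)/0.03076 + (2.877 − 1)/5.861 = 226.4
NF = 10 log₁₀(226.4) = 23.55 dB

23.55 dB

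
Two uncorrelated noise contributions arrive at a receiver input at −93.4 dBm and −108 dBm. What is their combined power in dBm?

Convert to linear, add, convert back:
P₁ = 4.57×10⁻¹³ W, P₂ = 1.58×10⁻¹⁴ W
P_tot = 4.73×10⁻¹³ W → 10 log₁₀(P_tot / 10⁻³) = −93.3 dBm

−93.3 dBm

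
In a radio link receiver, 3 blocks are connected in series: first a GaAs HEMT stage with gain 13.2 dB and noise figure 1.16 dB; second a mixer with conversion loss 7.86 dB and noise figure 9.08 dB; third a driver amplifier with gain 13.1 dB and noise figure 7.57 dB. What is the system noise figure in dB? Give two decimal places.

4.81 dB

Convert to linear (a loss of L dB is a gain of −L dB): F_i = 10^(NF_i/10), G_i = 10^(G_i,dB/10)
  Stage 1: F_1 = 10^(1.16/10) = 1.306, G_1 = 10^(13.2/10) = 20.89
  Stage 2: F_2 = 10^(9.08/10) = 8.091, G_2 = 10^(−7.86/10) = 0.1637
  Stage 3: F_3 = 10^(7.57/10) = 5.715, G_3 = 10^(13.1/10) = 20.42
Friis cascade:
  F = 1.306 + (8.091 − 1)/20.89 + (5.715 − 1)/3.420 = 3.024
NF = 10 log₁₀(3.024) = 4.81 dB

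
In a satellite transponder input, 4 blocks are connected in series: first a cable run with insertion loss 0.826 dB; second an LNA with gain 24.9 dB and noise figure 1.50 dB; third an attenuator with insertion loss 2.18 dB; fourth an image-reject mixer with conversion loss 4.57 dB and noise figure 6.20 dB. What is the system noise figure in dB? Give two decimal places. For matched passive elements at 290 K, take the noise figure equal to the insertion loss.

2.38 dB

Convert to linear (a loss of L dB is a gain of −L dB): F_i = 10^(NF_i/10), G_i = 10^(G_i,dB/10)
  Stage 1: F_1 = 10^(0.826/10) = 1.209, G_1 = 10^(−0.826/10) = 0.8268
  Stage 2: F_2 = 10^(1.50/10) = 1.413, G_2 = 10^(24.9/10) = 309.0
  Stage 3: F_3 = 10^(2.18/10) = 1.652, G_3 = 10^(−2.18/10) = 0.6053
  Stage 4: F_4 = 10^(6.20/10) = 4.169, G_4 = 10^(−4.57/10) = 0.3491
Friis cascade:
  F = 1.209 + (1.413 − 1)/0.8268 + (1.652 − 1)/255.5 + (4.169 − 1)/154.7 = 1.731
NF = 10 log₁₀(1.731) = 2.38 dB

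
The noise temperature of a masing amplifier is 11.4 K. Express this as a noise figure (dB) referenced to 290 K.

0.167 dB

F = 1 + T_e/T₀ = 1 + 11.4/290 = 1.03931
NF = 10 log₁₀(1.03931) = 0.167 dB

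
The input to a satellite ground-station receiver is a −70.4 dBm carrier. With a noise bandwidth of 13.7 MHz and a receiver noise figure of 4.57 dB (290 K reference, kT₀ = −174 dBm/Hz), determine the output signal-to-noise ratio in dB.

Noise floor: N = −174 + 10 log₁₀(B) + NF
10 log₁₀(1.37×10⁷) = 71.37 dB
N = −174 + 71.37 + 4.57 = −98.06 dBm
SNR = P_sig − N = −70.4 − (−98.06) = 27.66 dB → 27.7 dB

27.7 dB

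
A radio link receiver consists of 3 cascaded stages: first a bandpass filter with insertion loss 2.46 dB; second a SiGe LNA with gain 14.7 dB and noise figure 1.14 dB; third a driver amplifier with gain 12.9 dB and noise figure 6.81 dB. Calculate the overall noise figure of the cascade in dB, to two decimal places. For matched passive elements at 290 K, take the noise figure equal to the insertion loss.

Convert to linear (a loss of L dB is a gain of −L dB): F_i = 10^(NF_i/10), G_i = 10^(G_i,dB/10)
  Stage 1: F_1 = 10^(2.46/10) = 1.762, G_1 = 10^(−2.46/10) = 0.5675
  Stage 2: F_2 = 10^(1.14/10) = 1.300, G_2 = 10^(14.7/10) = 29.51
  Stage 3: F_3 = 10^(6.81/10) = 4.797, G_3 = 10^(12.9/10) = 19.50
Friis cascade:
  F = 1.762 + (1.300 − 1)/0.5675 + (4.797 − 1)/16.75 = 2.518
NF = 10 log₁₀(2.518) = 4.01 dB

4.01 dB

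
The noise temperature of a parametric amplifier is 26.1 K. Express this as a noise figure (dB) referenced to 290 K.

F = 1 + T_e/T₀ = 1 + 26.1/290 = 1.09
NF = 10 log₁₀(1.09) = 0.374 dB

0.374 dB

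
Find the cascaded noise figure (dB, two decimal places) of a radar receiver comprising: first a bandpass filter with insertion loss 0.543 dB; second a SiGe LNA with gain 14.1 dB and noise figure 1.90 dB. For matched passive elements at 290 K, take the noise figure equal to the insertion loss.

2.44 dB

Convert to linear (a loss of L dB is a gain of −L dB): F_i = 10^(NF_i/10), G_i = 10^(G_i,dB/10)
  Stage 1: F_1 = 10^(0.543/10) = 1.133, G_1 = 10^(−0.543/10) = 0.8825
  Stage 2: F_2 = 10^(1.90/10) = 1.549, G_2 = 10^(14.1/10) = 25.70
Friis cascade:
  F = 1.133 + (1.549 − 1)/0.8825 = 1.755
NF = 10 log₁₀(1.755) = 2.44 dB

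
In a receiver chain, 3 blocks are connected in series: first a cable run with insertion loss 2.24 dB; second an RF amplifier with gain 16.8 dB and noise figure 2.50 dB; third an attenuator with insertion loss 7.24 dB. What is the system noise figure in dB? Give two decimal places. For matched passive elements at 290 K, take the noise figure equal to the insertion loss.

Convert to linear (a loss of L dB is a gain of −L dB): F_i = 10^(NF_i/10), G_i = 10^(G_i,dB/10)
  Stage 1: F_1 = 10^(2.24/10) = 1.675, G_1 = 10^(−2.24/10) = 0.5970
  Stage 2: F_2 = 10^(2.50/10) = 1.778, G_2 = 10^(16.8/10) = 47.86
  Stage 3: F_3 = 10^(7.24/10) = 5.297, G_3 = 10^(−7.24/10) = 0.1888
Friis cascade:
  F = 1.675 + (1.778 − 1)/0.5970 + (5.297 − 1)/28.58 = 3.129
NF = 10 log₁₀(3.129) = 4.95 dB

4.95 dB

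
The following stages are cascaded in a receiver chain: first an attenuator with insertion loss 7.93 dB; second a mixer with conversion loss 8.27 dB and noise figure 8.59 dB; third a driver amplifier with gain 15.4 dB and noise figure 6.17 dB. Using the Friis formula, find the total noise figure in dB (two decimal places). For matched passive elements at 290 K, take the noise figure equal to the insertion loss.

Convert to linear (a loss of L dB is a gain of −L dB): F_i = 10^(NF_i/10), G_i = 10^(G_i,dB/10)
  Stage 1: F_1 = 10^(7.93/10) = 6.209, G_1 = 10^(−7.93/10) = 0.1611
  Stage 2: F_2 = 10^(8.59/10) = 7.228, G_2 = 10^(−8.27/10) = 0.1489
  Stage 3: F_3 = 10^(6.17/10) = 4.140, G_3 = 10^(15.4/10) = 34.67
Friis cascade:
  F = 6.209 + (7.228 − 1)/0.1611 + (4.140 − 1)/0.02399 = 175.8
NF = 10 log₁₀(175.8) = 22.45 dB

22.45 dB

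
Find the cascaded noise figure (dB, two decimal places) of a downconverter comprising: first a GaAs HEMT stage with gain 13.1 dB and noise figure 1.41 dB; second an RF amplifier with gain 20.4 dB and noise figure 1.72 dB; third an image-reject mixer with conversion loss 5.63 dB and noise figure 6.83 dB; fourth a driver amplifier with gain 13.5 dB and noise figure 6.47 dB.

1.51 dB

Convert to linear (a loss of L dB is a gain of −L dB): F_i = 10^(NF_i/10), G_i = 10^(G_i,dB/10)
  Stage 1: F_1 = 10^(1.41/10) = 1.384, G_1 = 10^(13.1/10) = 20.42
  Stage 2: F_2 = 10^(1.72/10) = 1.486, G_2 = 10^(20.4/10) = 109.6
  Stage 3: F_3 = 10^(6.83/10) = 4.819, G_3 = 10^(−5.63/10) = 0.2735
  Stage 4: F_4 = 10^(6.47/10) = 4.436, G_4 = 10^(13.5/10) = 22.39
Friis cascade:
  F = 1.384 + (1.486 − 1)/20.42 + (4.819 − 1)/2239 + (4.436 − 1)/612.4 = 1.415
NF = 10 log₁₀(1.415) = 1.51 dB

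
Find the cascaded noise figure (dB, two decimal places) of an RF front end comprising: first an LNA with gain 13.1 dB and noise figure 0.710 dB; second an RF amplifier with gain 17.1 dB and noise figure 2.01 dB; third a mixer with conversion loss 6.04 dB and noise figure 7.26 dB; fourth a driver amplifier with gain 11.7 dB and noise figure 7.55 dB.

Convert to linear (a loss of L dB is a gain of −L dB): F_i = 10^(NF_i/10), G_i = 10^(G_i,dB/10)
  Stage 1: F_1 = 10^(0.710/10) = 1.178, G_1 = 10^(13.1/10) = 20.42
  Stage 2: F_2 = 10^(2.01/10) = 1.589, G_2 = 10^(17.1/10) = 51.29
  Stage 3: F_3 = 10^(7.26/10) = 5.321, G_3 = 10^(−6.04/10) = 0.2489
  Stage 4: F_4 = 10^(7.55/10) = 5.689, G_4 = 10^(11.7/10) = 14.79
Friis cascade:
  F = 1.178 + (1.589 − 1)/20.42 + (5.321 − 1)/1047 + (5.689 − 1)/260.6 = 1.229
NF = 10 log₁₀(1.229) = 0.89 dB

0.89 dB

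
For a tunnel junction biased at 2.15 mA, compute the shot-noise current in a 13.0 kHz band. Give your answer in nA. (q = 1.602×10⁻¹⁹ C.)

2.99 nA

I_n = √(2qI·B)
2qI·B = 2 × 1.602×10⁻¹⁹ × 2.15×10⁻³ × 1.30×10⁴ = 8.96×10⁻¹⁸ A²
I_n = √(8.96×10⁻¹⁸) = 2.99×10⁻⁹ A = 2.99 nA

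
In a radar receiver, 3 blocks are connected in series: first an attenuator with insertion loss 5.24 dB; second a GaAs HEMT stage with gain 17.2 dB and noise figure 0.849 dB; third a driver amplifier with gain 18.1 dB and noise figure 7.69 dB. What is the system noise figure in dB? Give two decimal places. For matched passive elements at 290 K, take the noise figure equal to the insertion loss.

Convert to linear (a loss of L dB is a gain of −L dB): F_i = 10^(NF_i/10), G_i = 10^(G_i,dB/10)
  Stage 1: F_1 = 10^(5.24/10) = 3.342, G_1 = 10^(−5.24/10) = 0.2992
  Stage 2: F_2 = 10^(0.849/10) = 1.216, G_2 = 10^(17.2/10) = 52.48
  Stage 3: F_3 = 10^(7.69/10) = 5.875, G_3 = 10^(18.1/10) = 64.57
Friis cascade:
  F = 3.342 + (1.216 − 1)/0.2992 + (5.875 − 1)/15.70 = 4.374
NF = 10 log₁₀(4.374) = 6.41 dB

6.41 dB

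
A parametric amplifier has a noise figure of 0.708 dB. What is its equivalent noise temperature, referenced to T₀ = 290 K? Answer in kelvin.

51.3 K

F = 10^(0.708/10) = 1.17706
T_e = (F − 1)·T₀ = (1.17706 − 1) × 290 = 51.3 K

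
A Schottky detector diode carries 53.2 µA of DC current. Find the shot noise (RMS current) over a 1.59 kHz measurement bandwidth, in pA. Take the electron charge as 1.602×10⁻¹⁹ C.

I_n = √(2qI·B)
2qI·B = 2 × 1.602×10⁻¹⁹ × 5.32×10⁻⁵ × 1.59×10³ = 2.71×10⁻²⁰ A²
I_n = √(2.71×10⁻²⁰) = 1.65×10⁻¹⁰ A = 165 pA

165 pA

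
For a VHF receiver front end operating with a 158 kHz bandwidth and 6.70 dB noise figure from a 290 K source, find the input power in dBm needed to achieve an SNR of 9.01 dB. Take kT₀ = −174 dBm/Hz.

−106.3 dBm

Sensitivity = −174 + 10 log₁₀(B) + NF + SNR_min
= −174 + 51.99 + 6.70 + 9.01
= −106.30 dBm → −106.3 dBm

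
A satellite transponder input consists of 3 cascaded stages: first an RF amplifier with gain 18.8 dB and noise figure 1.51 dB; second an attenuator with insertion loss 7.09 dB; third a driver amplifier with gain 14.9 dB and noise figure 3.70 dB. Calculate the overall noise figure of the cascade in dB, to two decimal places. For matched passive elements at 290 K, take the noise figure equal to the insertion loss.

1.93 dB

Convert to linear (a loss of L dB is a gain of −L dB): F_i = 10^(NF_i/10), G_i = 10^(G_i,dB/10)
  Stage 1: F_1 = 10^(1.51/10) = 1.416, G_1 = 10^(18.8/10) = 75.86
  Stage 2: F_2 = 10^(7.09/10) = 5.117, G_2 = 10^(−7.09/10) = 0.1954
  Stage 3: F_3 = 10^(3.70/10) = 2.344, G_3 = 10^(14.9/10) = 30.90
Friis cascade:
  F = 1.416 + (5.117 − 1)/75.86 + (2.344 − 1)/14.83 = 1.561
NF = 10 log₁₀(1.561) = 1.93 dB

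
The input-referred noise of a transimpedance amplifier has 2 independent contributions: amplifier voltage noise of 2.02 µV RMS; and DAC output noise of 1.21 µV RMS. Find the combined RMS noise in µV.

2.35 µV

Uncorrelated sources add in power (mean-square): V_tot = √(ΣV_i²)
V_tot = √[(2.02×10⁻⁶)² + (1.21×10⁻⁶)²] = 2.35×10⁻⁶ V = 2.35 µV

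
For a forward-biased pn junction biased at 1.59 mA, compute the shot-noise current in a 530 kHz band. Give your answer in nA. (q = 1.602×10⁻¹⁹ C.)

I_n = √(2qI·B)
2qI·B = 2 × 1.602×10⁻¹⁹ × 1.59×10⁻³ × 5.30×10⁵ = 2.70×10⁻¹⁶ A²
I_n = √(2.70×10⁻¹⁶) = 1.64×10⁻⁸ A = 16.4 nA

16.4 nA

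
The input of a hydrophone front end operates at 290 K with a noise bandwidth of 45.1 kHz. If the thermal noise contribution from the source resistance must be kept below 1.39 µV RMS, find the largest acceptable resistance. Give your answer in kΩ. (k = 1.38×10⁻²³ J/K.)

2.68 kΩ

Johnson–Nyquist: V_n = √(4kTRB) ⇒ R = V_n² / (4kTB)
4kTB = 4 × 1.38×10⁻²³ × 290 × 4.51×10⁴ = 7.22×10⁻¹⁶
R = (1.39×10⁻⁶)² / 7.22×10⁻¹⁶ = 2.68×10³ Ω = 2.68 kΩ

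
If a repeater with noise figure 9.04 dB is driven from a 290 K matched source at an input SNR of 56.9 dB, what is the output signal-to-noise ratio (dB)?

47.86 dB

By definition F = SNR_in/SNR_out, so in dB: SNR_out = SNR_in − NF
SNR_out = 56.9 − 9.04 = 47.86 dB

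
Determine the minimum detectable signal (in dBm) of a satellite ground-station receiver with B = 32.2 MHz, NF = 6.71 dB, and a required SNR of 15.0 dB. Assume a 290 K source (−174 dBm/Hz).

−77.2 dBm

Sensitivity = −174 + 10 log₁₀(B) + NF + SNR_min
= −174 + 75.08 + 6.71 + 15.0
= −77.21 dBm → −77.2 dBm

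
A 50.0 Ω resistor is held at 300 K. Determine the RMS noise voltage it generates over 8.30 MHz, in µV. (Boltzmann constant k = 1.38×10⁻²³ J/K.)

V_n = √(4kTRB)
4kTRB = 4 × 1.38×10⁻²³ × 300 × 5.00×10¹ × 8.30×10⁶ = 6.87×10⁻¹² V²
V_n = √(6.87×10⁻¹²) = 2.62×10⁻⁶ V = 2.62 µV

2.62 µV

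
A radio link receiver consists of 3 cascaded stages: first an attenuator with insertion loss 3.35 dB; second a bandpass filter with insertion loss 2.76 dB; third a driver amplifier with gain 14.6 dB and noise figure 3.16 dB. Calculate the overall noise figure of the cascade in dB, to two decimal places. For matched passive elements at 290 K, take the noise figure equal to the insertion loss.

9.27 dB

Convert to linear (a loss of L dB is a gain of −L dB): F_i = 10^(NF_i/10), G_i = 10^(G_i,dB/10)
  Stage 1: F_1 = 10^(3.35/10) = 2.163, G_1 = 10^(−3.35/10) = 0.4624
  Stage 2: F_2 = 10^(2.76/10) = 1.888, G_2 = 10^(−2.76/10) = 0.5297
  Stage 3: F_3 = 10^(3.16/10) = 2.070, G_3 = 10^(14.6/10) = 28.84
Friis cascade:
  F = 2.163 + (1.888 − 1)/0.4624 + (2.070 − 1)/0.2449 = 8.453
NF = 10 log₁₀(8.453) = 9.27 dB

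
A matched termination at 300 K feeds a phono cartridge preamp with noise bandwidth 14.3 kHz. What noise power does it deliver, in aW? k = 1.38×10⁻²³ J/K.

P_n = kTB = 1.38×10⁻²³ × 300 × 1.43×10⁴ = 5.92×10⁻¹⁷ W = 59.2 aW

59.2 aW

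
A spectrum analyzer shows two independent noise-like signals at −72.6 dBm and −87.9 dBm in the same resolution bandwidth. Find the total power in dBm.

−72.5 dBm

Convert to linear, add, convert back:
P₁ = 5.50×10⁻¹¹ W, P₂ = 1.62×10⁻¹² W
P_tot = 5.66×10⁻¹¹ W → 10 log₁₀(P_tot / 10⁻³) = −72.5 dBm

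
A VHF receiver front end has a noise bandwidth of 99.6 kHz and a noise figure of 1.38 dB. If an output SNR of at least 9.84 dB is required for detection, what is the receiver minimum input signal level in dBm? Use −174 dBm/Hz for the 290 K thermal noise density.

Sensitivity = −174 + 10 log₁₀(B) + NF + SNR_min
= −174 + 49.98 + 1.38 + 9.84
= −112.80 dBm → −112.8 dBm

−112.8 dBm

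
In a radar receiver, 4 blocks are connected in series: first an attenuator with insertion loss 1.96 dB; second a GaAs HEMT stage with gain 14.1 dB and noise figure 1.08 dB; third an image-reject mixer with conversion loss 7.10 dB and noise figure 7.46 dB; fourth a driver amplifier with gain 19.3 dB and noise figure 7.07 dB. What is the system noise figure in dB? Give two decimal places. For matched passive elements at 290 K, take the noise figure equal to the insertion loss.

5.53 dB

Convert to linear (a loss of L dB is a gain of −L dB): F_i = 10^(NF_i/10), G_i = 10^(G_i,dB/10)
  Stage 1: F_1 = 10^(1.96/10) = 1.570, G_1 = 10^(−1.96/10) = 0.6368
  Stage 2: F_2 = 10^(1.08/10) = 1.282, G_2 = 10^(14.1/10) = 25.70
  Stage 3: F_3 = 10^(7.46/10) = 5.572, G_3 = 10^(−7.10/10) = 0.1950
  Stage 4: F_4 = 10^(7.07/10) = 5.093, G_4 = 10^(19.3/10) = 85.11
Friis cascade:
  F = 1.570 + (1.282 − 1)/0.6368 + (5.572 − 1)/16.37 + (5.093 − 1)/3.192 = 3.576
NF = 10 log₁₀(3.576) = 5.53 dB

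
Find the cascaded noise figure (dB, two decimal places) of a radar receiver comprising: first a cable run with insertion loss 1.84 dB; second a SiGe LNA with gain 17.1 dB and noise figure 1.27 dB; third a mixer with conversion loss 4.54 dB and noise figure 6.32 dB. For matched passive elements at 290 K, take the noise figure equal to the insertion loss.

Convert to linear (a loss of L dB is a gain of −L dB): F_i = 10^(NF_i/10), G_i = 10^(G_i,dB/10)
  Stage 1: F_1 = 10^(1.84/10) = 1.528, G_1 = 10^(−1.84/10) = 0.6546
  Stage 2: F_2 = 10^(1.27/10) = 1.340, G_2 = 10^(17.1/10) = 51.29
  Stage 3: F_3 = 10^(6.32/10) = 4.285, G_3 = 10^(−4.54/10) = 0.3516
Friis cascade:
  F = 1.528 + (1.340 − 1)/0.6546 + (4.285 − 1)/33.57 = 2.144
NF = 10 log₁₀(2.144) = 3.31 dB

3.31 dB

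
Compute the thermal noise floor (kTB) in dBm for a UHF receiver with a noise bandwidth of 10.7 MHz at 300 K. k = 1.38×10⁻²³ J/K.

−103.5 dBm

P_n = kTB = 1.38×10⁻²³ × 300 × 1.07×10⁷ = 4.43×10⁻¹⁴ W
In dBm: 10 log₁₀(4.43×10⁻¹⁴ / 10⁻³) = −103.5 dBm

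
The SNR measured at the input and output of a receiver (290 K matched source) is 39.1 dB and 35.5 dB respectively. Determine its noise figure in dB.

NF (dB) = SNR_in(dB) − SNR_out(dB) when the source is at T₀
NF = 39.1 − 35.5 = 3.6 dB

3.6 dB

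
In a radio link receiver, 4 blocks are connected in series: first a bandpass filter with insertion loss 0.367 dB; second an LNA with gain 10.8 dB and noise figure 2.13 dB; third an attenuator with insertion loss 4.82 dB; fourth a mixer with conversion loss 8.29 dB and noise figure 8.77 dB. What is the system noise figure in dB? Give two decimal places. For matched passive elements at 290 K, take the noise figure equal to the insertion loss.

Convert to linear (a loss of L dB is a gain of −L dB): F_i = 10^(NF_i/10), G_i = 10^(G_i,dB/10)
  Stage 1: F_1 = 10^(0.367/10) = 1.088, G_1 = 10^(−0.367/10) = 0.9190
  Stage 2: F_2 = 10^(2.13/10) = 1.633, G_2 = 10^(10.8/10) = 12.02
  Stage 3: F_3 = 10^(4.82/10) = 3.034, G_3 = 10^(−4.82/10) = 0.3296
  Stage 4: F_4 = 10^(8.77/10) = 7.534, G_4 = 10^(−8.29/10) = 0.1483
Friis cascade:
  F = 1.088 + (1.633 − 1)/0.9190 + (3.034 − 1)/11.05 + (7.534 − 1)/3.642 = 3.755
NF = 10 log₁₀(3.755) = 5.75 dB

5.75 dB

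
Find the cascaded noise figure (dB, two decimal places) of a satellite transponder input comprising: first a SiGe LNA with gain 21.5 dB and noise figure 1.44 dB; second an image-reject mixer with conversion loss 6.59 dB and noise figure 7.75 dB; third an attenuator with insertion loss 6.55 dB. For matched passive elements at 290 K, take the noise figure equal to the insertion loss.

Convert to linear (a loss of L dB is a gain of −L dB): F_i = 10^(NF_i/10), G_i = 10^(G_i,dB/10)
  Stage 1: F_1 = 10^(1.44/10) = 1.393, G_1 = 10^(21.5/10) = 141.3
  Stage 2: F_2 = 10^(7.75/10) = 5.957, G_2 = 10^(−6.59/10) = 0.2193
  Stage 3: F_3 = 10^(6.55/10) = 4.519, G_3 = 10^(−6.55/10) = 0.2213
Friis cascade:
  F = 1.393 + (5.957 − 1)/141.3 + (4.519 − 1)/30.97 = 1.542
NF = 10 log₁₀(1.542) = 1.88 dB

1.88 dB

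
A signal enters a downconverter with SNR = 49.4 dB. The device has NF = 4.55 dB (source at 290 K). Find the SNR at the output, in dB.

By definition F = SNR_in/SNR_out, so in dB: SNR_out = SNR_in − NF
SNR_out = 49.4 − 4.55 = 44.85 dB

44.85 dB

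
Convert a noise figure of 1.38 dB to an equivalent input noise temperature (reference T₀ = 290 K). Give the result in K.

108 K

F = 10^(1.38/10) = 1.37404
T_e = (F − 1)·T₀ = (1.37404 − 1) × 290 = 108 K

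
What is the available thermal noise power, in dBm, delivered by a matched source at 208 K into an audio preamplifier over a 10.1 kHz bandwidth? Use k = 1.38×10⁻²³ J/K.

−135.4 dBm

P_n = kTB = 1.38×10⁻²³ × 208 × 1.01×10⁴ = 2.90×10⁻¹⁷ W
In dBm: 10 log₁₀(2.90×10⁻¹⁷ / 10⁻³) = −135.4 dBm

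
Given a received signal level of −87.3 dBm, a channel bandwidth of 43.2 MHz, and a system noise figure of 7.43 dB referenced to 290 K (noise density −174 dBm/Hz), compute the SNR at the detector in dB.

Noise floor: N = −174 + 10 log₁₀(B) + NF
10 log₁₀(4.32×10⁷) = 76.35 dB
N = −174 + 76.35 + 7.43 = −90.22 dBm
SNR = P_sig − N = −87.3 − (−90.22) = 2.92 dB → 2.9 dB

2.9 dB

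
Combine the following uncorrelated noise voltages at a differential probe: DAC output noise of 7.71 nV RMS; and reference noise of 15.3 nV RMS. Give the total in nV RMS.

Uncorrelated sources add in power (mean-square): V_tot = √(ΣV_i²)
V_tot = √[(7.71×10⁻⁹)² + (1.53×10⁻⁸)²] = 1.71×10⁻⁸ V = 17.1 nV

17.1 nV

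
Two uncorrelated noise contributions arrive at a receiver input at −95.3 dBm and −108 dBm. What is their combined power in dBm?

−95.1 dBm

Convert to linear, add, convert back:
P₁ = 2.95×10⁻¹³ W, P₂ = 1.58×10⁻¹⁴ W
P_tot = 3.11×10⁻¹³ W → 10 log₁₀(P_tot / 10⁻³) = −95.1 dBm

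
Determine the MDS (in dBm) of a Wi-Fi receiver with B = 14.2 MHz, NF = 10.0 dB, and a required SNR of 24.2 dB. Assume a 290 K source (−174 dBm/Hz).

−68.3 dBm

Sensitivity = −174 + 10 log₁₀(B) + NF + SNR_min
= −174 + 71.52 + 10.0 + 24.2
= −68.28 dBm → −68.3 dBm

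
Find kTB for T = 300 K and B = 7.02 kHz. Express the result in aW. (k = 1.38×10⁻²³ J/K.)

29.1 aW

P_n = kTB = 1.38×10⁻²³ × 300 × 7.02×10³ = 2.91×10⁻¹⁷ W = 29.1 aW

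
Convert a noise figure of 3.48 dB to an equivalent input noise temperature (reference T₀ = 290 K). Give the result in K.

F = 10^(3.48/10) = 2.22844
T_e = (F − 1)·T₀ = (2.22844 − 1) × 290 = 356 K

356 K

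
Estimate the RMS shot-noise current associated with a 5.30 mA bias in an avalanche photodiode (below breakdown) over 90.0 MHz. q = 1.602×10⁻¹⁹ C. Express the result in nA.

I_n = √(2qI·B)
2qI·B = 2 × 1.602×10⁻¹⁹ × 5.30×10⁻³ × 9.00×10⁷ = 1.53×10⁻¹³ A²
I_n = √(1.53×10⁻¹³) = 3.91×10⁻⁷ A = 391 nA

391 nA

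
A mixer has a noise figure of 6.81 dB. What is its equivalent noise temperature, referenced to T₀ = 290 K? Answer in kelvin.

1101 K

F = 10^(6.81/10) = 4.79733
T_e = (F − 1)·T₀ = (4.79733 − 1) × 290 = 1101 K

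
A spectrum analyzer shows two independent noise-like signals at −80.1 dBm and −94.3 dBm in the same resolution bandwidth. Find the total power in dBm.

Convert to linear, add, convert back:
P₁ = 9.77×10⁻¹² W, P₂ = 3.72×10⁻¹³ W
P_tot = 1.01×10⁻¹¹ W → 10 log₁₀(P_tot / 10⁻³) = −79.9 dBm

−79.9 dBm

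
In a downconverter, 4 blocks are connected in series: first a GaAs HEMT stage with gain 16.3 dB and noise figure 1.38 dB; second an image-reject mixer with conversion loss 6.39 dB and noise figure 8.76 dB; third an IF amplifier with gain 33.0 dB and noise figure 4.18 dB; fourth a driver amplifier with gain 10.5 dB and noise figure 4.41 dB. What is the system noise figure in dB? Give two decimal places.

Convert to linear (a loss of L dB is a gain of −L dB): F_i = 10^(NF_i/10), G_i = 10^(G_i,dB/10)
  Stage 1: F_1 = 10^(1.38/10) = 1.374, G_1 = 10^(16.3/10) = 42.66
  Stage 2: F_2 = 10^(8.76/10) = 7.516, G_2 = 10^(−6.39/10) = 0.2296
  Stage 3: F_3 = 10^(4.18/10) = 2.618, G_3 = 10^(33.0/10) = 1995
  Stage 4: F_4 = 10^(4.41/10) = 2.761, G_4 = 10^(10.5/10) = 11.22
Friis cascade:
  F = 1.374 + (7.516 − 1)/42.66 + (2.618 − 1)/9.795 + (2.761 − 1)/1.954×10⁴ = 1.692
NF = 10 log₁₀(1.692) = 2.28 dB

2.28 dB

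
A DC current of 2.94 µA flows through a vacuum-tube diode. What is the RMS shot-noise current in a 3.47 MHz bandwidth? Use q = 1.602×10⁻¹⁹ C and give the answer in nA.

1.81 nA

I_n = √(2qI·B)
2qI·B = 2 × 1.602×10⁻¹⁹ × 2.94×10⁻⁶ × 3.47×10⁶ = 3.27×10⁻¹⁸ A²
I_n = √(3.27×10⁻¹⁸) = 1.81×10⁻⁹ A = 1.81 nA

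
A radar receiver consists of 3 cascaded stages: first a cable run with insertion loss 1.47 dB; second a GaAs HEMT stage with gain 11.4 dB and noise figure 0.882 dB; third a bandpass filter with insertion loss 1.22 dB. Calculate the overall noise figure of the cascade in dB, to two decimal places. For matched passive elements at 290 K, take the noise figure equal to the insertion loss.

Convert to linear (a loss of L dB is a gain of −L dB): F_i = 10^(NF_i/10), G_i = 10^(G_i,dB/10)
  Stage 1: F_1 = 10^(1.47/10) = 1.403, G_1 = 10^(−1.47/10) = 0.7129
  Stage 2: F_2 = 10^(0.882/10) = 1.225, G_2 = 10^(11.4/10) = 13.80
  Stage 3: F_3 = 10^(1.22/10) = 1.324, G_3 = 10^(−1.22/10) = 0.7551
Friis cascade:
  F = 1.403 + (1.225 − 1)/0.7129 + (1.324 − 1)/9.840 = 1.752
NF = 10 log₁₀(1.752) = 2.43 dB

2.43 dB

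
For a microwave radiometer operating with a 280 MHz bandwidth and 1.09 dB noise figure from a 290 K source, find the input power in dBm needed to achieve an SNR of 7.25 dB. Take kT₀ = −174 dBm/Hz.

Sensitivity = −174 + 10 log₁₀(B) + NF + SNR_min
= −174 + 84.47 + 1.09 + 7.25
= −81.19 dBm → −81.2 dBm

−81.2 dBm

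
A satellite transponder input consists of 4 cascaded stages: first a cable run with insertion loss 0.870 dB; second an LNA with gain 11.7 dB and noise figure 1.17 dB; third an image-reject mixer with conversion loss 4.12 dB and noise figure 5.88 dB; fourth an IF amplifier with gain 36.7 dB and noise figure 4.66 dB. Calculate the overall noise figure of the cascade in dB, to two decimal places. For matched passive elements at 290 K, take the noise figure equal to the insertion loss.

Convert to linear (a loss of L dB is a gain of −L dB): F_i = 10^(NF_i/10), G_i = 10^(G_i,dB/10)
  Stage 1: F_1 = 10^(0.870/10) = 1.222, G_1 = 10^(−0.870/10) = 0.8185
  Stage 2: F_2 = 10^(1.17/10) = 1.309, G_2 = 10^(11.7/10) = 14.79
  Stage 3: F_3 = 10^(5.88/10) = 3.873, G_3 = 10^(−4.12/10) = 0.3873
  Stage 4: F_4 = 10^(4.66/10) = 2.924, G_4 = 10^(36.7/10) = 4677
Friis cascade:
  F = 1.222 + (1.309 − 1)/0.8185 + (3.873 − 1)/12.11 + (2.924 − 1)/4.688 = 2.247
NF = 10 log₁₀(2.247) = 3.52 dB

3.52 dB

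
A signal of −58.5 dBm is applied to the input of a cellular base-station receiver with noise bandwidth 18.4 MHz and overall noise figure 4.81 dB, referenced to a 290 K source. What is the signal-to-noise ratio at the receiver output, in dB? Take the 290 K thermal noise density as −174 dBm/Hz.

Noise floor: N = −174 + 10 log₁₀(B) + NF
10 log₁₀(1.84×10⁷) = 72.65 dB
N = −174 + 72.65 + 4.81 = −96.54 dBm
SNR = P_sig − N = −58.5 − (−96.54) = 38.04 dB → 38.0 dB

38.0 dB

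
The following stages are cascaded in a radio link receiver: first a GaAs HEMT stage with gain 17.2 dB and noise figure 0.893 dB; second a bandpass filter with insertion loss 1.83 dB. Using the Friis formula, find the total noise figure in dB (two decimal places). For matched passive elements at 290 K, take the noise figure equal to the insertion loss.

Convert to linear (a loss of L dB is a gain of −L dB): F_i = 10^(NF_i/10), G_i = 10^(G_i,dB/10)
  Stage 1: F_1 = 10^(0.893/10) = 1.228, G_1 = 10^(17.2/10) = 52.48
  Stage 2: F_2 = 10^(1.83/10) = 1.524, G_2 = 10^(−1.83/10) = 0.6561
Friis cascade:
  F = 1.228 + (1.524 − 1)/52.48 = 1.238
NF = 10 log₁₀(1.238) = 0.93 dB

0.93 dB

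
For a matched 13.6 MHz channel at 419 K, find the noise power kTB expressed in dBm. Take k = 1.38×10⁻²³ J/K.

P_n = kTB = 1.38×10⁻²³ × 419 × 1.36×10⁷ = 7.86×10⁻¹⁴ W
In dBm: 10 log₁₀(7.86×10⁻¹⁴ / 10⁻³) = −101.0 dBm

−101.0 dBm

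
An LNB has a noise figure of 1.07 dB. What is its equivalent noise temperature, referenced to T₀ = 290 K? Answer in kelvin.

F = 10^(1.07/10) = 1.27938
T_e = (F − 1)·T₀ = (1.27938 − 1) × 290 = 81.0 K

81.0 K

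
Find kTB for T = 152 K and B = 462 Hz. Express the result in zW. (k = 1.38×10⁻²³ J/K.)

969 zW

P_n = kTB = 1.38×10⁻²³ × 152 × 4.62×10² = 9.69×10⁻¹⁹ W = 969 zW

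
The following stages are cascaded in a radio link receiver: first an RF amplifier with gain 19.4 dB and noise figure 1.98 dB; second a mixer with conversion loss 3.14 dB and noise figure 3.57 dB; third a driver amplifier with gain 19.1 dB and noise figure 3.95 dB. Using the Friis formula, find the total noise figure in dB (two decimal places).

Convert to linear (a loss of L dB is a gain of −L dB): F_i = 10^(NF_i/10), G_i = 10^(G_i,dB/10)
  Stage 1: F_1 = 10^(1.98/10) = 1.578, G_1 = 10^(19.4/10) = 87.10
  Stage 2: F_2 = 10^(3.57/10) = 2.275, G_2 = 10^(−3.14/10) = 0.4853
  Stage 3: F_3 = 10^(3.95/10) = 2.483, G_3 = 10^(19.1/10) = 81.28
Friis cascade:
  F = 1.578 + (2.275 − 1)/87.10 + (2.483 − 1)/42.27 = 1.627
NF = 10 log₁₀(1.627) = 2.11 dB

2.11 dB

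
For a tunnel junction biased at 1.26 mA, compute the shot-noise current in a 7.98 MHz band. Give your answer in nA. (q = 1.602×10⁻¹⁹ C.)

I_n = √(2qI·B)
2qI·B = 2 × 1.602×10⁻¹⁹ × 1.26×10⁻³ × 7.98×10⁶ = 3.22×10⁻¹⁵ A²
I_n = √(3.22×10⁻¹⁵) = 5.68×10⁻⁸ A = 56.8 nA

56.8 nA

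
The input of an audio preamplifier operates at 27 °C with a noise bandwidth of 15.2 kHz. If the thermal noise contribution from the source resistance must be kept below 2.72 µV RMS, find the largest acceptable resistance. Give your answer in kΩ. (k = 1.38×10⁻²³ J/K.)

29.4 kΩ

T = 27 °C + 273.15 = 300.15 K
Johnson–Nyquist: V_n = √(4kTRB) ⇒ R = V_n² / (4kTB)
4kTB = 4 × 1.38×10⁻²³ × 300.15 × 1.52×10⁴ = 2.52×10⁻¹⁶
R = (2.72×10⁻⁶)² / 2.52×10⁻¹⁶ = 2.94×10⁴ Ω = 29.4 kΩ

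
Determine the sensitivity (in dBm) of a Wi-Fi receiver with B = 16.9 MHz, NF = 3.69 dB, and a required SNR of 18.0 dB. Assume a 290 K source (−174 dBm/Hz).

−80.0 dBm

Sensitivity = −174 + 10 log₁₀(B) + NF + SNR_min
= −174 + 72.28 + 3.69 + 18.0
= −80.03 dBm → −80.0 dBm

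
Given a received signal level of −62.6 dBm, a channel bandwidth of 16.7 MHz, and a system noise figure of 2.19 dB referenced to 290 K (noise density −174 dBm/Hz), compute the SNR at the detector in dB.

37.0 dB

Noise floor: N = −174 + 10 log₁₀(B) + NF
10 log₁₀(1.67×10⁷) = 72.23 dB
N = −174 + 72.23 + 2.19 = −99.58 dBm
SNR = P_sig − N = −62.6 − (−99.58) = 36.98 dB → 37.0 dB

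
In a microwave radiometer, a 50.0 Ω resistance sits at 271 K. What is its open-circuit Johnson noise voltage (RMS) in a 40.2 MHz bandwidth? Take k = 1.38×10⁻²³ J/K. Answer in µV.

V_n = √(4kTRB)
4kTRB = 4 × 1.38×10⁻²³ × 271 × 5.00×10¹ × 4.02×10⁷ = 3.01×10⁻¹¹ V²
V_n = √(3.01×10⁻¹¹) = 5.48×10⁻⁶ V = 5.48 µV

5.48 µV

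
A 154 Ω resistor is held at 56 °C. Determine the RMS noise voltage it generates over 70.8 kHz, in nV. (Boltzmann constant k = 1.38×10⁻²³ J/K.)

T = 56 °C + 273.15 = 329.15 K
V_n = √(4kTRB)
4kTRB = 4 × 1.38×10⁻²³ × 329.15 × 1.54×10² × 7.08×10⁴ = 1.98×10⁻¹³ V²
V_n = √(1.98×10⁻¹³) = 4.45×10⁻⁷ V = 445 nV

445 nV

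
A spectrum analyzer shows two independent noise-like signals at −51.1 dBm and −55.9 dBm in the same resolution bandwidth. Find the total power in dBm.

−49.9 dBm

Convert to linear, add, convert back:
P₁ = 7.76×10⁻⁹ W, P₂ = 2.57×10⁻⁹ W
P_tot = 1.03×10⁻⁸ W → 10 log₁₀(P_tot / 10⁻³) = −49.9 dBm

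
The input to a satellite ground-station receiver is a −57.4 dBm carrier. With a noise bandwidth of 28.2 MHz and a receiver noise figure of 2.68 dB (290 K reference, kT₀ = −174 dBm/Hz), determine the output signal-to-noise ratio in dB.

Noise floor: N = −174 + 10 log₁₀(B) + NF
10 log₁₀(2.82×10⁷) = 74.5 dB
N = −174 + 74.5 + 2.68 = −96.82 dBm
SNR = P_sig − N = −57.4 − (−96.82) = 39.42 dB → 39.4 dB

39.4 dB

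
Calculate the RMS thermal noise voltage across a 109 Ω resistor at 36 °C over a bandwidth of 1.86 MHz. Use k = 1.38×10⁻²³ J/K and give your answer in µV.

1.86 µV

T = 36 °C + 273.15 = 309.15 K
V_n = √(4kTRB)
4kTRB = 4 × 1.38×10⁻²³ × 309.15 × 1.09×10² × 1.86×10⁶ = 3.46×10⁻¹² V²
V_n = √(3.46×10⁻¹²) = 1.86×10⁻⁶ V = 1.86 µV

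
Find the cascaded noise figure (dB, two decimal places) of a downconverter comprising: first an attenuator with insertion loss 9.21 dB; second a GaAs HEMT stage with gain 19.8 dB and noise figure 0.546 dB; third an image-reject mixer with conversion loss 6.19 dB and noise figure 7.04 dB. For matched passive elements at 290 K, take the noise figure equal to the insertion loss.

Convert to linear (a loss of L dB is a gain of −L dB): F_i = 10^(NF_i/10), G_i = 10^(G_i,dB/10)
  Stage 1: F_1 = 10^(9.21/10) = 8.337, G_1 = 10^(−9.21/10) = 0.1199
  Stage 2: F_2 = 10^(0.546/10) = 1.134, G_2 = 10^(19.8/10) = 95.50
  Stage 3: F_3 = 10^(7.04/10) = 5.058, G_3 = 10^(−6.19/10) = 0.2404
Friis cascade:
  F = 8.337 + (1.134 − 1)/0.1199 + (5.058 − 1)/11.46 = 9.808
NF = 10 log₁₀(9.808) = 9.92 dB

9.92 dB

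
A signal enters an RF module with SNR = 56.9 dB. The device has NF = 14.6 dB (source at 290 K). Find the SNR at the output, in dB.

By definition F = SNR_in/SNR_out, so in dB: SNR_out = SNR_in − NF
SNR_out = 56.9 − 14.6 = 42.3 dB

42.3 dB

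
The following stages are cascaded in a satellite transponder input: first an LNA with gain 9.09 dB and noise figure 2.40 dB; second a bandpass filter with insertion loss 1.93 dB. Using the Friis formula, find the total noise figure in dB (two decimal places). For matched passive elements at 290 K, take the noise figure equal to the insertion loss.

Convert to linear (a loss of L dB is a gain of −L dB): F_i = 10^(NF_i/10), G_i = 10^(G_i,dB/10)
  Stage 1: F_1 = 10^(2.40/10) = 1.738, G_1 = 10^(9.09/10) = 8.110
  Stage 2: F_2 = 10^(1.93/10) = 1.560, G_2 = 10^(−1.93/10) = 0.6412
Friis cascade:
  F = 1.738 + (1.560 − 1)/8.110 = 1.807
NF = 10 log₁₀(1.807) = 2.57 dB

2.57 dB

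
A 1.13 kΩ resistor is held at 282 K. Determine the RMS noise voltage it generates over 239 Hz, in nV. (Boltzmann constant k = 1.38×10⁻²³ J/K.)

64.8 nV

V_n = √(4kTRB)
4kTRB = 4 × 1.38×10⁻²³ × 282 × 1.13×10³ × 2.39×10² = 4.20×10⁻¹⁵ V²
V_n = √(4.20×10⁻¹⁵) = 6.48×10⁻⁸ V = 64.8 nV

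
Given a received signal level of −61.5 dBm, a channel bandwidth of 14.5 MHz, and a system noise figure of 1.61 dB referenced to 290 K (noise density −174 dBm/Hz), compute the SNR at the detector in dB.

39.3 dB

Noise floor: N = −174 + 10 log₁₀(B) + NF
10 log₁₀(1.45×10⁷) = 71.61 dB
N = −174 + 71.61 + 1.61 = −100.78 dBm
SNR = P_sig − N = −61.5 − (−100.78) = 39.28 dB → 39.3 dB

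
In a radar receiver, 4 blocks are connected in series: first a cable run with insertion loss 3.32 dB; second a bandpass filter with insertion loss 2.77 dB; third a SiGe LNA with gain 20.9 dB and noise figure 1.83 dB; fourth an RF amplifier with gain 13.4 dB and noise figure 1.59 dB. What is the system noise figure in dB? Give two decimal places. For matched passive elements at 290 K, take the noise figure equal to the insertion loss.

Convert to linear (a loss of L dB is a gain of −L dB): F_i = 10^(NF_i/10), G_i = 10^(G_i,dB/10)
  Stage 1: F_1 = 10^(3.32/10) = 2.148, G_1 = 10^(−3.32/10) = 0.4656
  Stage 2: F_2 = 10^(2.77/10) = 1.892, G_2 = 10^(−2.77/10) = 0.5284
  Stage 3: F_3 = 10^(1.83/10) = 1.524, G_3 = 10^(20.9/10) = 123.0
  Stage 4: F_4 = 10^(1.59/10) = 1.442, G_4 = 10^(13.4/10) = 21.88
Friis cascade:
  F = 2.148 + (1.892 − 1)/0.4656 + (1.524 − 1)/0.2460 + (1.442 − 1)/30.27 = 6.209
NF = 10 log₁₀(6.209) = 7.93 dB

7.93 dB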